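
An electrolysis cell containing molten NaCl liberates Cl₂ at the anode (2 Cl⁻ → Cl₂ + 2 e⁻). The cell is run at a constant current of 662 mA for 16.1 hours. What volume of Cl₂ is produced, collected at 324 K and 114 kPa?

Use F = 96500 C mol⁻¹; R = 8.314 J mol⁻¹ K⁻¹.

4.70 L

Q = I·t = 0.6620 A × 57960 s = 38370 C.
n(e⁻) = Q/F = 38370 / 96500 = 0.3976 mol.
2 electrons are transferred per Cl₂ molecule, so n(Cl₂) = 0.3976 / 2 = 0.1988 mol.
V = nRT/P = (0.1988 × 8.314 × 324) / (114 × 10³ Pa) = 0.00470 m³ = 4.70 L.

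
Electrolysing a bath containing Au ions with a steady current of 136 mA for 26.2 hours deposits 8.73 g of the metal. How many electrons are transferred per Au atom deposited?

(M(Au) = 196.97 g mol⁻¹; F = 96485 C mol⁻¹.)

3

Q = I·t = 0.1360 A × 94320 s = 12830 C, so n(e⁻) = 12830/96485 = 0.1329 mol.
n(Au) deposited = 8.73 / 196.97 = 0.04432 mol.
Electrons per atom = n(e⁻)/n(Au) = 0.1329 / 0.04432 = 3.00 ≈ 3, so the ion is Au³⁺.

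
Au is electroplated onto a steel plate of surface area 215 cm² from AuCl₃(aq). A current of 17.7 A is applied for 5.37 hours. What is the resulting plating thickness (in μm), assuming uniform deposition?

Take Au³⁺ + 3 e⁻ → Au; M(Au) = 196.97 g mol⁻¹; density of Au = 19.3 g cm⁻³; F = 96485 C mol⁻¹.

561 μm

Q = I·t = 17.70 × 19332 = 342200 C; n(e⁻) = 3.546 mol.
n(Au) = n(e⁻)/3 = 1.182 mol, so m = 1.182 × 196.97 = 232.8 g.
Volume = m/ρ = 232.8 / 19.3 = 12.06 cm³.
Thickness = V/A = 12.06 / 215 = 0.0561 cm = 561 μm.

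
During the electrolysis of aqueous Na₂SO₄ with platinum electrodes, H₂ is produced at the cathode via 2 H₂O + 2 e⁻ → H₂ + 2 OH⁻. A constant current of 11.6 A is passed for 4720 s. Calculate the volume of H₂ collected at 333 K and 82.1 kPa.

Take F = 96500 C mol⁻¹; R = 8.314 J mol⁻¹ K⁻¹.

9.57 L

Q = I·t = 11.60 A × 4720.0 s = 54750 C.
n(e⁻) = Q/F = 54750 / 96500 = 0.5674 mol.
2 electrons are transferred per H₂ molecule, so n(H₂) = 0.5674 / 2 = 0.2837 mol.
V = nRT/P = (0.2837 × 8.314 × 333) / (82.1 × 10³ Pa) = 0.00957 m³ = 9.57 L.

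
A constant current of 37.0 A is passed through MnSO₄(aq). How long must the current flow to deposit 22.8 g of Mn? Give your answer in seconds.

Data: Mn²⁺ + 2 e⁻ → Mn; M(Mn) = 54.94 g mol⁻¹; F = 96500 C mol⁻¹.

2160 s

n(Mn) = m/M = 22.8 / 54.94 = 0.4150 mol.
Each Mn atom requires 2 electrons, so n(e⁻) = 2 × 0.4150 = 0.8300 mol.
Q = n(e⁻)·F = 0.8300 × 96500 = 80090 C.
t = Q/I = 80090 / 37.00 A = 2165 s.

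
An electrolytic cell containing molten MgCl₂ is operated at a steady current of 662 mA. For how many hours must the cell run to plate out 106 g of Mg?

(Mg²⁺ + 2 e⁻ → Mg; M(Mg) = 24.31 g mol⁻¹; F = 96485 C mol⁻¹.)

353 h

n(Mg) = m/M = 106 / 24.31 = 4.360 mol.
Each Mg atom requires 2 electrons, so n(e⁻) = 2 × 4.360 = 8.721 mol.
Q = n(e⁻)·F = 8.721 × 96485 = 841400 C.
t = Q/I = 841400 / 0.6620 A = 1271000 s = 353 h.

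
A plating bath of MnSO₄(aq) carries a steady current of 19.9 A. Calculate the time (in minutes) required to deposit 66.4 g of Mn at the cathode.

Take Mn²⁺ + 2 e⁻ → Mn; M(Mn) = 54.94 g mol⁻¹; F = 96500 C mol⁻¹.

195 min

n(Mn) = m/M = 66.4 / 54.94 = 1.209 mol.
Each Mn atom requires 2 electrons, so n(e⁻) = 2 × 1.209 = 2.417 mol.
Q = n(e⁻)·F = 2.417 × 96500 = 233300 C.
t = Q/I = 233300 / 19.90 A = 11720 s = 195 min.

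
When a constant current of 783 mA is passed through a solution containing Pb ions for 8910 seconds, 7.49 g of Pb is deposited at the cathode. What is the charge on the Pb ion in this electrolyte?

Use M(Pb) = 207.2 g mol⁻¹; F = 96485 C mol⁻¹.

+2

Q = I·t = 0.7830 A × 8910.0 s = 6977 C, so n(e⁻) = 6977/96485 = 0.07231 mol.
n(Pb) deposited = 7.49 / 207.2 = 0.03615 mol.
Electrons per atom = n(e⁻)/n(Pb) = 0.07231 / 0.03615 = 2.00 ≈ 2, so the ion is Pb²⁺.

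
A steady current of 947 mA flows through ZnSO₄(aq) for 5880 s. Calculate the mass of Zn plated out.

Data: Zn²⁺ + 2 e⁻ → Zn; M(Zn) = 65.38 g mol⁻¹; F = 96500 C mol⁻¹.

1.89 g

Q = I·t = 0.9470 A × 5880.0 s = 5568 C.
n(e⁻) = Q/F = 5568 / 96500 = 0.05770 mol.
Zn²⁺ + 2 e⁻ → Zn, so n(Zn) = n(e⁻)/2 = 0.02885 mol.
m = n·M = 0.02885 × 65.38 = 1.89 g.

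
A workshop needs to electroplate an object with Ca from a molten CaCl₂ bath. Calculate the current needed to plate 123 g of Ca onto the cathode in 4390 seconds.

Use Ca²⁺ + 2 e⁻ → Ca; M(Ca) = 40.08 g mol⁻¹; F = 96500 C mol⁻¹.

135 A

n(Ca) = 123 / 40.08 = 3.069 mol.
n(e⁻) = 2 × 3.069 = 6.138 mol.
Q = n(e⁻)·F = 6.138 × 96500 = 592300 C.
I = Q/t = 592300 / 4390.0 s = 135 A.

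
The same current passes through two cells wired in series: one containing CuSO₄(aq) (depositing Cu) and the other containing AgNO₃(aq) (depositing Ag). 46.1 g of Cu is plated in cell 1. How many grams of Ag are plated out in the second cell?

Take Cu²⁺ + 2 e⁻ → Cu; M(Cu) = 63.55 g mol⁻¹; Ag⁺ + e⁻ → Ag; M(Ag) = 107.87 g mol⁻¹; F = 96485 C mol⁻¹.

n(Cu) = 46.1 / 63.55 = 0.7254 mol.
Since Cu²⁺ + 2 e⁻ → Cu, n(e⁻) passed = 2 × 0.7254 = 1.451 mol.
Cells in series carry the same charge, so the same 1.451 mol of electrons passes through cell 2.
Ag⁺ + e⁻ → Ag, so n(Ag) = 1.451 / 1 = 1.451 mol.
m(Ag) = 1.451 × 107.87 = 157 g.

157 g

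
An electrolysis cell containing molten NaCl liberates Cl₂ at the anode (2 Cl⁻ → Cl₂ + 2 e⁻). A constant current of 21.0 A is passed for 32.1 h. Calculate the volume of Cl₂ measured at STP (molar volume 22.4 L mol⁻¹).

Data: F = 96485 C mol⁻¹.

Q = I·t = 21.00 A × 115560 s = 2427000 C.
n(e⁻) = Q/F = 2427000 / 96485 = 25.15 mol.
2 electrons are transferred per Cl₂ molecule, so n(Cl₂) = 25.15 / 2 = 12.58 mol.
V = n × V_m = 12.58 × 22.4 = 282 L.

282 L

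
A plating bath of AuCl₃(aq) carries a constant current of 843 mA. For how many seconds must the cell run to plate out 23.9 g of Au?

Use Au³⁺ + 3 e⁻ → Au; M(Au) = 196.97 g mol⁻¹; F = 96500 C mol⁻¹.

n(Au) = m/M = 23.9 / 196.97 = 0.1213 mol.
Each Au atom requires 3 electrons, so n(e⁻) = 3 × 0.1213 = 0.3640 mol.
Q = n(e⁻)·F = 0.3640 × 96500 = 35130 C.
t = Q/I = 35130 / 0.8430 A = 41670 s.

41700 s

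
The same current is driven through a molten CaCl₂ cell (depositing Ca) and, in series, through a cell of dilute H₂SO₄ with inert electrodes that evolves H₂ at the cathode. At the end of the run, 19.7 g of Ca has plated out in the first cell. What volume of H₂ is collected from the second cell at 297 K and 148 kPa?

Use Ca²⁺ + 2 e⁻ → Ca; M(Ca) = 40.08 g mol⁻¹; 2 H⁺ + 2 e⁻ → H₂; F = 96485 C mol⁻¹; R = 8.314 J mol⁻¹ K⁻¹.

n(Ca) = 19.7 / 40.08 = 0.4915 mol, so n(e⁻) = 2 × 0.4915 = 0.9830 mol.
The cells are in series, so the same 0.9830 mol of electrons passes through the second cell.
2 H⁺ + 2 e⁻ → H₂ — 2 mol e⁻ per mol H₂, so n(H₂) = 0.9830/2 = 0.4915 mol.
V = nRT/P = (0.4915 × 8.314 × 297) / (148 × 10³) = 0.00820 m³ = 8.20 L.

8.20 L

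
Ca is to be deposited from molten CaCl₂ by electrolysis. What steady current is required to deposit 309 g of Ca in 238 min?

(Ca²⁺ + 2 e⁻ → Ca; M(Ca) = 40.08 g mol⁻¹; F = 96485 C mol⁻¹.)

104 A

n(Ca) = 309 / 40.08 = 7.710 mol.
n(e⁻) = 2 × 7.710 = 15.42 mol.
Q = n(e⁻)·F = 15.42 × 96485 = 1488000 C.
I = Q/t = 1488000 / 14280 s = 104 A.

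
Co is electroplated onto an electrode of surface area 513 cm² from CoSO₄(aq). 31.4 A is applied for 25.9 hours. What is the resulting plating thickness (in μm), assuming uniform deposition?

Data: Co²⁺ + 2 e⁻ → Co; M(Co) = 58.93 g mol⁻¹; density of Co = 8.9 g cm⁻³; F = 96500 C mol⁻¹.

1960 μm

Q = I·t = 31.40 × 93240 = 2928000 C; n(e⁻) = 30.34 mol.
n(Co) = n(e⁻)/2 = 15.17 mol, so m = 15.17 × 58.93 = 893.9 g.
Volume = m/ρ = 893.9 / 8.9 = 100.4 cm³.
Thickness = V/A = 100.4 / 513 = 0.196 cm = 1960 μm.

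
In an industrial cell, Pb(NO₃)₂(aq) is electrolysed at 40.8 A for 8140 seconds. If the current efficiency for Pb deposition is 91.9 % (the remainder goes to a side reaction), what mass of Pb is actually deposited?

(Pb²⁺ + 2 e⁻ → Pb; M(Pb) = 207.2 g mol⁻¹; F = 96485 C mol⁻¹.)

Q = I·t = 40.80 × 8140.0 = 332100 C.
n(e⁻) = 332100/96485 = 3.442 mol; theoretically n(Pb) = 3.442/2 = 1.721 mol, m_theo = 356.6 g.
At 91.9 % efficiency, m_actual = 0.919 × 356.6 = 328 g.

328 g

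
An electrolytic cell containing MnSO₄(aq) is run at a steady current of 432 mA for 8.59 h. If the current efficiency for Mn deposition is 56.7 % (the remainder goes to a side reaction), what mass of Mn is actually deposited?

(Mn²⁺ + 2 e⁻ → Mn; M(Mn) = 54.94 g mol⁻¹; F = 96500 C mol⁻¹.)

Q = I·t = 0.4320 × 30924 = 13360 C.
n(e⁻) = 13360/96500 = 0.1384 mol; theoretically n(Mn) = 0.1384/2 = 0.06922 mol, m_theo = 3.803 g.
At 56.7 % efficiency, m_actual = 0.567 × 3.803 = 2.16 g.

2.16 g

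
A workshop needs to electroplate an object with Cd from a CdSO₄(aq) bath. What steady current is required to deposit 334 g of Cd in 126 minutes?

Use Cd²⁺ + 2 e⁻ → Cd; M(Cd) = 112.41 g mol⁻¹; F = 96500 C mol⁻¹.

n(Cd) = 334 / 112.41 = 2.971 mol.
n(e⁻) = 2 × 2.971 = 5.943 mol.
Q = n(e⁻)·F = 5.943 × 96500 = 573500 C.
I = Q/t = 573500 / 7560.0 s = 75.9 A.

75.9 A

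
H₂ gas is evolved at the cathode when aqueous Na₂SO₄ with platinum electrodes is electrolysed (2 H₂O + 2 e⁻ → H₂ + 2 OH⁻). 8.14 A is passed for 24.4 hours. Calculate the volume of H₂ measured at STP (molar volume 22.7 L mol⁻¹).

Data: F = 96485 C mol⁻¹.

84.1 L

Q = I·t = 8.140 A × 87840 s = 715000 C.
n(e⁻) = Q/F = 715000 / 96485 = 7.411 mol.
2 electrons are transferred per H₂ molecule, so n(H₂) = 7.411 / 2 = 3.705 mol.
V = n × V_m = 3.705 × 22.7 = 84.1 L.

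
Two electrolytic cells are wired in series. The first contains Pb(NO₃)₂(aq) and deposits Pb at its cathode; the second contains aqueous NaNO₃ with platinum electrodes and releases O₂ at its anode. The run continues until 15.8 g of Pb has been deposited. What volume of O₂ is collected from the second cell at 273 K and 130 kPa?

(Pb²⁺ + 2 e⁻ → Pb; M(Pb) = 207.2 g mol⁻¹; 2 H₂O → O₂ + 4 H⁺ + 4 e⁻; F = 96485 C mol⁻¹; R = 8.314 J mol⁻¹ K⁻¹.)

n(Pb) = 15.8 / 207.2 = 0.07625 mol, so n(e⁻) = 2 × 0.07625 = 0.1525 mol.
The cells are in series, so the same 0.1525 mol of electrons passes through the second cell.
2 H₂O → O₂ + 4 H⁺ + 4 e⁻ — 4 mol e⁻ per mol O₂, so n(O₂) = 0.1525/4 = 0.03813 mol.
V = nRT/P = (0.03813 × 8.314 × 273) / (130 × 10³) = 6.66 × 10⁻⁴ m³ = 0.666 L.

0.666 L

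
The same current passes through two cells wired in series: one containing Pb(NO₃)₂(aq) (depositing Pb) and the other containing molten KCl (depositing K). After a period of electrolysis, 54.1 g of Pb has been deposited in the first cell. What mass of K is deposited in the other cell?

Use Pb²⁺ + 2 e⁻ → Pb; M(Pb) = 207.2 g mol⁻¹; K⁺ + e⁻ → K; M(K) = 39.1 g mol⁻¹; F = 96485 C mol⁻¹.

n(Pb) = 54.1 / 207.2 = 0.2611 mol.
Since Pb²⁺ + 2 e⁻ → Pb, n(e⁻) passed = 2 × 0.2611 = 0.5222 mol.
Cells in series carry the same charge, so the same 0.5222 mol of electrons passes through cell 2.
K⁺ + e⁻ → K, so n(K) = 0.5222 / 1 = 0.5222 mol.
m(K) = 0.5222 × 39.1 = 20.4 g.

20.4 g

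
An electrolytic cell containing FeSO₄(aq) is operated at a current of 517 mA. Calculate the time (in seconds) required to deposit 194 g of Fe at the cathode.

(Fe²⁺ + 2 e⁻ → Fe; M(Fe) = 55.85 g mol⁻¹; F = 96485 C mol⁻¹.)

n(Fe) = m/M = 194 / 55.85 = 3.474 mol.
Each Fe atom requires 2 electrons, so n(e⁻) = 2 × 3.474 = 6.947 mol.
Q = n(e⁻)·F = 6.947 × 96485 = 670300 C.
t = Q/I = 670300 / 0.5170 A = 1297000 s.

1.30 × 10⁶ s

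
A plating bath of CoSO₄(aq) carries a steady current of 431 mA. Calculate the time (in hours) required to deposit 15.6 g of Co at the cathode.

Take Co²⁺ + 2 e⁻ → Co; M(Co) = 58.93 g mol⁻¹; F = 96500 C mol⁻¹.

n(Co) = m/M = 15.6 / 58.93 = 0.2647 mol.
Each Co atom requires 2 electrons, so n(e⁻) = 2 × 0.2647 = 0.5294 mol.
Q = n(e⁻)·F = 0.5294 × 96500 = 51090 C.
t = Q/I = 51090 / 0.4310 A = 118500 s = 32.9 h.

32.9 h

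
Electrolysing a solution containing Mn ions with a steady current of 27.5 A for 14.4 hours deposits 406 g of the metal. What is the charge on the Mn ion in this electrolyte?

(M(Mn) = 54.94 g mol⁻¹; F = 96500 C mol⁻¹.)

Q = I·t = 27.50 A × 51840 s = 1426000 C, so n(e⁻) = 1426000/96500 = 14.77 mol.
n(Mn) deposited = 406 / 54.94 = 7.390 mol.
Electrons per atom = n(e⁻)/n(Mn) = 14.77 / 7.390 = 2.00 ≈ 2, so the ion is Mn²⁺.

+2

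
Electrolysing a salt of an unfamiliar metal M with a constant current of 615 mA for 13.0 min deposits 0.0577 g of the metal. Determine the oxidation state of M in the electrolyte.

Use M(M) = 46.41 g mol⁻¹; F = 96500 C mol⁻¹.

+4

Q = I·t = 0.6150 A × 780.00 s = 479.7 C, so n(e⁻) = 479.7/96500 = 0.004971 mol.
n(M) deposited = 0.0577 / 46.41 = 0.001243 mol.
Electrons per atom = n(e⁻)/n(M) = 0.004971 / 0.001243 = 4.00 ≈ 4, so the ion is M⁴⁺.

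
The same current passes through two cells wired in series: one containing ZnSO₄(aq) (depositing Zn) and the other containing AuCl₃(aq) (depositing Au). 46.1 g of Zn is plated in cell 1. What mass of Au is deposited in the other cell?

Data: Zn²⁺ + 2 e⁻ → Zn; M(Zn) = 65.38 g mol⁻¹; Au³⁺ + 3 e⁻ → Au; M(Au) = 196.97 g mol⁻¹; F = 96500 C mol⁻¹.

n(Zn) = 46.1 / 65.38 = 0.7051 mol.
Since Zn²⁺ + 2 e⁻ → Zn, n(e⁻) passed = 2 × 0.7051 = 1.410 mol.
Cells in series carry the same charge, so the same 1.410 mol of electrons passes through cell 2.
Au³⁺ + 3 e⁻ → Au, so n(Au) = 1.410 / 3 = 0.4701 mol.
m(Au) = 0.4701 × 196.97 = 92.6 g.

92.6 g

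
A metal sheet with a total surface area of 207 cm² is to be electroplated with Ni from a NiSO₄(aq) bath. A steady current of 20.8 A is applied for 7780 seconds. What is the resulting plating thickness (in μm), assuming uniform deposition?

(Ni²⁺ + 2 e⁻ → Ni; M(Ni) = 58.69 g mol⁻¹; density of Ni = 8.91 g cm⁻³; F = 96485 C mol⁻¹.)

Q = I·t = 20.80 × 7780.0 = 161800 C; n(e⁻) = 1.677 mol.
n(Ni) = n(e⁻)/2 = 0.8386 mol, so m = 0.8386 × 58.69 = 49.22 g.
Volume = m/ρ = 49.22 / 8.91 = 5.524 cm³.
Thickness = V/A = 5.524 / 207 = 0.0267 cm = 267 μm.

267 μm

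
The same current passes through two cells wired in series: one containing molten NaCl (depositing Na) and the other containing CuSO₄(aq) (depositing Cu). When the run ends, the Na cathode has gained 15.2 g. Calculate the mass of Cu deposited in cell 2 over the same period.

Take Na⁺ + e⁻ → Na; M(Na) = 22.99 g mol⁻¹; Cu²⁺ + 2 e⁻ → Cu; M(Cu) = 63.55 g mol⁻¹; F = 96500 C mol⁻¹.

n(Na) = 15.2 / 22.99 = 0.6612 mol.
Since Na⁺ + e⁻ → Na, n(e⁻) passed = 1 × 0.6612 = 0.6612 mol.
Cells in series carry the same charge, so the same 0.6612 mol of electrons passes through cell 2.
Cu²⁺ + 2 e⁻ → Cu, so n(Cu) = 0.6612 / 2 = 0.3306 mol.
m(Cu) = 0.3306 × 63.55 = 21.0 g.

21.0 g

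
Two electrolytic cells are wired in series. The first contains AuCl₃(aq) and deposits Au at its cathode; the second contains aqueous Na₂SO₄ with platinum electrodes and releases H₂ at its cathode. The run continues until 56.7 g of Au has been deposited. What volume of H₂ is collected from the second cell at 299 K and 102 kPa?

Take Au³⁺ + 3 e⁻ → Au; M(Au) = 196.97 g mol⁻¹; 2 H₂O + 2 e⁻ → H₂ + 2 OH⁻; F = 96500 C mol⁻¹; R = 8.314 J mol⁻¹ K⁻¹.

10.5 L

n(Au) = 56.7 / 196.97 = 0.2879 mol, so n(e⁻) = 3 × 0.2879 = 0.8636 mol.
The cells are in series, so the same 0.8636 mol of electrons passes through the second cell.
2 H₂O + 2 e⁻ → H₂ + 2 OH⁻ — 2 mol e⁻ per mol H₂, so n(H₂) = 0.8636/2 = 0.4318 mol.
V = nRT/P = (0.4318 × 8.314 × 299) / (102 × 10³) = 0.0105 m³ = 10.5 L.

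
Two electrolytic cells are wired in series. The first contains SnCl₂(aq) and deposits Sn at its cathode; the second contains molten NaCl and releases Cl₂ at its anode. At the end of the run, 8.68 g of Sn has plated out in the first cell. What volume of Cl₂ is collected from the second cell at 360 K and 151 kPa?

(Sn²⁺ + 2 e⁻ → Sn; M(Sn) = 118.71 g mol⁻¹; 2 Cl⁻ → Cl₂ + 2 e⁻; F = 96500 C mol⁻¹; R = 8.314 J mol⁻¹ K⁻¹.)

n(Sn) = 8.68 / 118.71 = 0.07312 mol, so n(e⁻) = 2 × 0.07312 = 0.1462 mol.
The cells are in series, so the same 0.1462 mol of electrons passes through the second cell.
2 Cl⁻ → Cl₂ + 2 e⁻ — 2 mol e⁻ per mol Cl₂, so n(Cl₂) = 0.1462/2 = 0.07312 mol.
V = nRT/P = (0.07312 × 8.314 × 360) / (151 × 10³) = 0.00145 m³ = 1.45 L.

1.45 L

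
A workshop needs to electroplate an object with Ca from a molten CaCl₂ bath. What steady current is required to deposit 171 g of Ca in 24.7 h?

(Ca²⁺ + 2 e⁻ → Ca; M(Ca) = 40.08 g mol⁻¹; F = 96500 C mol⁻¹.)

9.26 A

n(Ca) = 171 / 40.08 = 4.266 mol.
n(e⁻) = 2 × 4.266 = 8.533 mol.
Q = n(e⁻)·F = 8.533 × 96500 = 823400 C.
I = Q/t = 823400 / 88920 s = 9.26 A.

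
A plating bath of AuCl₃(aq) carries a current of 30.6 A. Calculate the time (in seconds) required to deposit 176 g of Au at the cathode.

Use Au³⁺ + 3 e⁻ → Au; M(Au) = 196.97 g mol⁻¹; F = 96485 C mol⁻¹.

n(Au) = m/M = 176 / 196.97 = 0.8935 mol.
Each Au atom requires 3 electrons, so n(e⁻) = 3 × 0.8935 = 2.681 mol.
Q = n(e⁻)·F = 2.681 × 96485 = 258600 C.
t = Q/I = 258600 / 30.60 A = 8452 s.

8450 s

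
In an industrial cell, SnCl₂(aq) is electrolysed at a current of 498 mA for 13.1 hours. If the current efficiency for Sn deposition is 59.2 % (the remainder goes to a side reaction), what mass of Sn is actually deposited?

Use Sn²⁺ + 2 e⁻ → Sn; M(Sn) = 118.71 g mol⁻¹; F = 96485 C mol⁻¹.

Q = I·t = 0.4980 × 47160 = 23490 C.
n(e⁻) = 23490/96485 = 0.2434 mol; theoretically n(Sn) = 0.2434/2 = 0.1217 mol, m_theo = 14.45 g.
At 59.2 % efficiency, m_actual = 0.592 × 14.45 = 8.55 g.

8.55 g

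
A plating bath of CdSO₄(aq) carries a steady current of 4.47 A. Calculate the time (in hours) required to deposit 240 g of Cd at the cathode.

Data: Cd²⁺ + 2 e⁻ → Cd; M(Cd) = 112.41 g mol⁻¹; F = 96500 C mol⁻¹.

25.6 h

n(Cd) = m/M = 240 / 112.41 = 2.135 mol.
Each Cd atom requires 2 electrons, so n(e⁻) = 2 × 2.135 = 4.270 mol.
Q = n(e⁻)·F = 4.270 × 96500 = 412100 C.
t = Q/I = 412100 / 4.470 A = 92180 s = 25.6 h.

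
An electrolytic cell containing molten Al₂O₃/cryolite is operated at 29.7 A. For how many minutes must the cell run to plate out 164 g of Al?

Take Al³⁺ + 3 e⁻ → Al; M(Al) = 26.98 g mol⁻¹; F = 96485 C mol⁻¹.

n(Al) = m/M = 164 / 26.98 = 6.079 mol.
Each Al atom requires 3 electrons, so n(e⁻) = 3 × 6.079 = 18.24 mol.
Q = n(e⁻)·F = 18.24 × 96485 = 1759000 C.
t = Q/I = 1759000 / 29.70 A = 59240 s = 987 min.

987 min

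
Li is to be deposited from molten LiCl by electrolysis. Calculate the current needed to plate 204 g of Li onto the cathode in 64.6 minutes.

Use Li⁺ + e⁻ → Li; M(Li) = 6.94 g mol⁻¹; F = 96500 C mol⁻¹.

732 A

n(Li) = 204 / 6.94 = 29.39 mol.
n(e⁻) = 1 × 29.39 = 29.39 mol.
Q = n(e⁻)·F = 29.39 × 96500 = 2837000 C.
I = Q/t = 2837000 / 3876.0 s = 732 A.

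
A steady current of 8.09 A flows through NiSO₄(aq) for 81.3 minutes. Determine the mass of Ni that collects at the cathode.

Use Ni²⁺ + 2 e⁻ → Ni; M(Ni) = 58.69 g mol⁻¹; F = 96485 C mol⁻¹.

12.0 g

Q = I·t = 8.090 A × 4878.0 s = 39460 C.
n(e⁻) = Q/F = 39460 / 96485 = 0.4090 mol.
Ni²⁺ + 2 e⁻ → Ni, so n(Ni) = n(e⁻)/2 = 0.2045 mol.
m = n·M = 0.2045 × 58.69 = 12.0 g.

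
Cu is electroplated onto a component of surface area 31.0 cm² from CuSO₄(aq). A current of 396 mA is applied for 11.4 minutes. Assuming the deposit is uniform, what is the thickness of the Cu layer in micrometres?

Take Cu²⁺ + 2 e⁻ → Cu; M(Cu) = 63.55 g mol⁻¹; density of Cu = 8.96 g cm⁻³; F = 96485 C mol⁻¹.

3.21 μm

Q = I·t = 0.3960 × 684.00 = 270.9 C; n(e⁻) = 0.002807 mol.
n(Cu) = n(e⁻)/2 = 0.001404 mol, so m = 0.001404 × 63.55 = 0.08920 g.
Volume = m/ρ = 0.08920 / 8.96 = 0.009956 cm³.
Thickness = V/A = 0.009956 / 31.0 = 3.21 × 10⁻⁴ cm = 3.21 μm.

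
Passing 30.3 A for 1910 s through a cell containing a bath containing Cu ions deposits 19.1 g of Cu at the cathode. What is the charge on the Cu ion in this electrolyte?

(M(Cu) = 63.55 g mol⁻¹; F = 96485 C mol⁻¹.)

Q = I·t = 30.30 A × 1910.0 s = 57870 C, so n(e⁻) = 57870/96485 = 0.5998 mol.
n(Cu) deposited = 19.1 / 63.55 = 0.3006 mol.
Electrons per atom = n(e⁻)/n(Cu) = 0.5998 / 0.3006 = 2.00 ≈ 2, so the ion is Cu²⁺.

+2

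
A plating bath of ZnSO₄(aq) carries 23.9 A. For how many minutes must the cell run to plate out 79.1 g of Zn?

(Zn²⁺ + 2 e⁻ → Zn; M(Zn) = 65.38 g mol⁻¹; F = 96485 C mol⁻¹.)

n(Zn) = m/M = 79.1 / 65.38 = 1.210 mol.
Each Zn atom requires 2 electrons, so n(e⁻) = 2 × 1.210 = 2.420 mol.
Q = n(e⁻)·F = 2.420 × 96485 = 233500 C.
t = Q/I = 233500 / 23.90 A = 9768 s = 163 min.

163 min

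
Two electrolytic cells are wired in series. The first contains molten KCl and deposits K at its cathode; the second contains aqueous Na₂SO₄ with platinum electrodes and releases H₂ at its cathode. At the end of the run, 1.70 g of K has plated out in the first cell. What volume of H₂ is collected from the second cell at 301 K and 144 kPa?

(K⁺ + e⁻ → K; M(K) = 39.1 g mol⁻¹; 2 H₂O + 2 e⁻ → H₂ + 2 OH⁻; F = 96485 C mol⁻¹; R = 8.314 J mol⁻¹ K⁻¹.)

0.378 L

n(K) = 1.70 / 39.1 = 0.04348 mol, so n(e⁻) = 1 × 0.04348 = 0.04348 mol.
The cells are in series, so the same 0.04348 mol of electrons passes through the second cell.
2 H₂O + 2 e⁻ → H₂ + 2 OH⁻ — 2 mol e⁻ per mol H₂, so n(H₂) = 0.04348/2 = 0.02174 mol.
V = nRT/P = (0.02174 × 8.314 × 301) / (144 × 10³) = 3.78 × 10⁻⁴ m³ = 0.378 L.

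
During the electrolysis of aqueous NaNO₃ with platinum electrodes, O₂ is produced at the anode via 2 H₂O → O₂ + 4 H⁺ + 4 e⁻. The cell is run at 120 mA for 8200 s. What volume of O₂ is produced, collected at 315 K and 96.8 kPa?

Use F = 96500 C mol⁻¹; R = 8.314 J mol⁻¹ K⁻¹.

0.0690 L

Q = I·t = 0.1200 A × 8200.0 s = 984.0 C.
n(e⁻) = Q/F = 984.0 / 96500 = 0.01020 mol.
4 electrons are transferred per O₂ molecule, so n(O₂) = 0.01020 / 4 = 0.002549 mol.
V = nRT/P = (0.002549 × 8.314 × 315) / (96.8 × 10³ Pa) = 6.90 × 10⁻⁵ m³ = 0.0690 L.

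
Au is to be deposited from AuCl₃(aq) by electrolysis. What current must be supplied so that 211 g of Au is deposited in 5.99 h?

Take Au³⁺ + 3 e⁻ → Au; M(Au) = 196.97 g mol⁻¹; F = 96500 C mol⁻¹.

14.4 A

n(Au) = 211 / 196.97 = 1.071 mol.
n(e⁻) = 3 × 1.071 = 3.214 mol.
Q = n(e⁻)·F = 3.214 × 96500 = 310100 C.
I = Q/t = 310100 / 21564 s = 14.4 A.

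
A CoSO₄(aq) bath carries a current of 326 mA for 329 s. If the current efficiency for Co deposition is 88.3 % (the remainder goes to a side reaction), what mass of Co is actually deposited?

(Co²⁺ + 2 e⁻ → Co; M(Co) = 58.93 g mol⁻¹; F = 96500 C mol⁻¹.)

0.0289 g

Q = I·t = 0.3260 × 329.00 = 107.3 C.
n(e⁻) = 107.3/96500 = 0.001111 mol; theoretically n(Co) = 0.001111/2 = 0.0005557 mol, m_theo = 0.03275 g.
At 88.3 % efficiency, m_actual = 0.883 × 0.03275 = 0.0289 g.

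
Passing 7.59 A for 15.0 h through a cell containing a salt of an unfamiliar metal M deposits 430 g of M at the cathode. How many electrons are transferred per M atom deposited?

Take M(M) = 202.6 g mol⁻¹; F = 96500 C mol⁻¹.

Q = I·t = 7.590 A × 54000 s = 409900 C, so n(e⁻) = 409900/96500 = 4.247 mol.
n(M) deposited = 430 / 202.6 = 2.122 mol.
Electrons per atom = n(e⁻)/n(M) = 4.247 / 2.122 = 2.00 ≈ 2, so the ion is M²⁺.

2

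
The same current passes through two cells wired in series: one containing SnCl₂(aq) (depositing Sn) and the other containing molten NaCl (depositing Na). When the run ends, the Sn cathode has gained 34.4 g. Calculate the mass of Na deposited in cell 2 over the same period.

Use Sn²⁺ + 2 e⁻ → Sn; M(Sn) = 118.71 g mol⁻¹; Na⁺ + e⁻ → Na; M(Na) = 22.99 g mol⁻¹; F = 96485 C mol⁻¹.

13.3 g

n(Sn) = 34.4 / 118.71 = 0.2898 mol.
Since Sn²⁺ + 2 e⁻ → Sn, n(e⁻) passed = 2 × 0.2898 = 0.5796 mol.
Cells in series carry the same charge, so the same 0.5796 mol of electrons passes through cell 2.
Na⁺ + e⁻ → Na, so n(Na) = 0.5796 / 1 = 0.5796 mol.
m(Na) = 0.5796 × 22.99 = 13.3 g.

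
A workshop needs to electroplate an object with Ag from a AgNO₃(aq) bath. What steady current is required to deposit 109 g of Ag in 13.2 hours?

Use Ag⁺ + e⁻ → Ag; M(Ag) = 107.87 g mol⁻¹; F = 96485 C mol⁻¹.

2.05 A

n(Ag) = 109 / 107.87 = 1.010 mol.
n(e⁻) = 1 × 1.010 = 1.010 mol.
Q = n(e⁻)·F = 1.010 × 96485 = 97500 C.
I = Q/t = 97500 / 47520 s = 2.05 A.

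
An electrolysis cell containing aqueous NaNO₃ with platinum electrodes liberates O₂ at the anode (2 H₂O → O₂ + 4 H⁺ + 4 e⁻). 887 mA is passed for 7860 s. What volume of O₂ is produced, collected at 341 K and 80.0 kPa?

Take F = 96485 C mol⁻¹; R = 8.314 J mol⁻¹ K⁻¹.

Q = I·t = 0.8870 A × 7860.0 s = 6972 C.
n(e⁻) = Q/F = 6972 / 96485 = 0.07226 mol.
4 electrons are transferred per O₂ molecule, so n(O₂) = 0.07226 / 4 = 0.01806 mol.
V = nRT/P = (0.01806 × 8.314 × 341) / (80.0 × 10³ Pa) = 6.40 × 10⁻⁴ m³ = 0.640 L.

0.640 L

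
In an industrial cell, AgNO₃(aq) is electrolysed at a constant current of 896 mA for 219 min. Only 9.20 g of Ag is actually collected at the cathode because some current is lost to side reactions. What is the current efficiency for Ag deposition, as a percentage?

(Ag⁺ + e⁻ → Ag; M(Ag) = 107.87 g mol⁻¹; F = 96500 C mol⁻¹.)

Q = I·t = 0.8960 × 13140 = 11770 C; n(e⁻) = 11770/96500 = 0.1220 mol.
Theoretical n(Ag) = n(e⁻)/1 = 0.1220 mol, i.e. m_theo = 0.1220 × 107.87 = 13.16 g.
Efficiency = m_actual / m_theo = 9.20 / 13.16 = 69.9 %.

69.9 %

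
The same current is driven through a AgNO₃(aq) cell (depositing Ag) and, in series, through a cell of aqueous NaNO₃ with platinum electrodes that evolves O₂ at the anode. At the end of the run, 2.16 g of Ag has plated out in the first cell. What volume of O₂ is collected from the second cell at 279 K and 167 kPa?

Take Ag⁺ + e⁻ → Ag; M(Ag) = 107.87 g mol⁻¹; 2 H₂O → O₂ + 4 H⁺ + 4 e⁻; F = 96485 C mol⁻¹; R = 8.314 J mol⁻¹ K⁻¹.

n(Ag) = 2.16 / 107.87 = 0.02002 mol, so n(e⁻) = 1 × 0.02002 = 0.02002 mol.
The cells are in series, so the same 0.02002 mol of electrons passes through the second cell.
2 H₂O → O₂ + 4 H⁺ + 4 e⁻ — 4 mol e⁻ per mol O₂, so n(O₂) = 0.02002/4 = 0.005006 mol.
V = nRT/P = (0.005006 × 8.314 × 279) / (167 × 10³) = 6.95 × 10⁻⁵ m³ = 0.0695 L.

0.0695 L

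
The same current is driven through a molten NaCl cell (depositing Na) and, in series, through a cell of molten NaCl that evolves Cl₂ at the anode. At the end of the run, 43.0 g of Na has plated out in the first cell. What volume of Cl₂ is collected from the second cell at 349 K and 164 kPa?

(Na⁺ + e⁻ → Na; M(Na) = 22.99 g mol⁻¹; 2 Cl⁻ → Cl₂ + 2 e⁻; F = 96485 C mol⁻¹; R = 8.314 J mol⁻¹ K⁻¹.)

n(Na) = 43.0 / 22.99 = 1.870 mol, so n(e⁻) = 1 × 1.870 = 1.870 mol.
The cells are in series, so the same 1.870 mol of electrons passes through the second cell.
2 Cl⁻ → Cl₂ + 2 e⁻ — 2 mol e⁻ per mol Cl₂, so n(Cl₂) = 1.870/2 = 0.9352 mol.
V = nRT/P = (0.9352 × 8.314 × 349) / (164 × 10³) = 0.0165 m³ = 16.5 L.

16.5 L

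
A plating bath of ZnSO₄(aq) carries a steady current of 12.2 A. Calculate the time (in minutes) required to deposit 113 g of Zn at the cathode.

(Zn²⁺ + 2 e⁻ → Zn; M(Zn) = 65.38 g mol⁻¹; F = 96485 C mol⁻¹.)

456 min

n(Zn) = m/M = 113 / 65.38 = 1.728 mol.
Each Zn atom requires 2 electrons, so n(e⁻) = 2 × 1.728 = 3.457 mol.
Q = n(e⁻)·F = 3.457 × 96485 = 333500 C.
t = Q/I = 333500 / 12.20 A = 27340 s = 456 min.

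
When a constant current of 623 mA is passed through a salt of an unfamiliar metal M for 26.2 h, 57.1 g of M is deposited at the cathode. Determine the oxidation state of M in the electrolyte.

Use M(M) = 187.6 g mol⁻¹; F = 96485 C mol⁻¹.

Q = I·t = 0.6230 A × 94320 s = 58760 C, so n(e⁻) = 58760/96485 = 0.6090 mol.
n(M) deposited = 57.1 / 187.6 = 0.3044 mol.
Electrons per atom = n(e⁻)/n(M) = 0.6090 / 0.3044 = 2.00 ≈ 2, so the ion is M²⁺.

+2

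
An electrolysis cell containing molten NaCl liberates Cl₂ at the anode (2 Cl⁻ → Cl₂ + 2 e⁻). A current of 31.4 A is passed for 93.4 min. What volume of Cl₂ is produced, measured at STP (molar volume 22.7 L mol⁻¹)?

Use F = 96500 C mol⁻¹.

20.7 L

Q = I·t = 31.40 A × 5604.0 s = 176000 C.
n(e⁻) = Q/F = 176000 / 96500 = 1.823 mol.
2 electrons are transferred per Cl₂ molecule, so n(Cl₂) = 1.823 / 2 = 0.9117 mol.
V = n × V_m = 0.9117 × 22.7 = 20.7 L.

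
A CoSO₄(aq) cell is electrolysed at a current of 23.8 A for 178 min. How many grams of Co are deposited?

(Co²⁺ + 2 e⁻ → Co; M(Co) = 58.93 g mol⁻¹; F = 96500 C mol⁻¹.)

77.6 g

Q = I·t = 23.80 A × 10680 s = 254200 C.
n(e⁻) = Q/F = 254200 / 96500 = 2.634 mol.
Co²⁺ + 2 e⁻ → Co, so n(Co) = n(e⁻)/2 = 1.317 mol.
m = n·M = 1.317 × 58.93 = 77.6 g.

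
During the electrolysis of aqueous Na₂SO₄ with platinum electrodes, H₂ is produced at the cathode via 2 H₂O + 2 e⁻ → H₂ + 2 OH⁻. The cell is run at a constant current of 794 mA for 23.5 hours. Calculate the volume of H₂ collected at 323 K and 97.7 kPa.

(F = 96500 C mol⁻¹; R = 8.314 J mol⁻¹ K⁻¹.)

Q = I·t = 0.7940 A × 84600 s = 67170 C.
n(e⁻) = Q/F = 67170 / 96500 = 0.6961 mol.
2 electrons are transferred per H₂ molecule, so n(H₂) = 0.6961 / 2 = 0.3480 mol.
V = nRT/P = (0.3480 × 8.314 × 323) / (97.7 × 10³ Pa) = 0.00957 m³ = 9.57 L.

9.57 L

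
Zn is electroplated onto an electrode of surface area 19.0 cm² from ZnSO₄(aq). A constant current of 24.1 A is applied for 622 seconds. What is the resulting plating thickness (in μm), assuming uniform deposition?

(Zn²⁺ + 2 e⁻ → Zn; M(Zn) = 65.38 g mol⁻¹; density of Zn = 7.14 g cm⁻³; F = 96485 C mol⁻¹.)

374 μm

Q = I·t = 24.10 × 622.00 = 14990 C; n(e⁻) = 0.1554 mol.
n(Zn) = n(e⁻)/2 = 0.07768 mol, so m = 0.07768 × 65.38 = 5.079 g.
Volume = m/ρ = 5.079 / 7.14 = 0.7113 cm³.
Thickness = V/A = 0.7113 / 19.0 = 0.0374 cm = 374 μm.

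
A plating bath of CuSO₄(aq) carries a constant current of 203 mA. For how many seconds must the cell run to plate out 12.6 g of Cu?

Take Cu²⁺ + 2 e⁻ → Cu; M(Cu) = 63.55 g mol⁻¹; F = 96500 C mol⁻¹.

n(Cu) = m/M = 12.6 / 63.55 = 0.1983 mol.
Each Cu atom requires 2 electrons, so n(e⁻) = 2 × 0.1983 = 0.3965 mol.
Q = n(e⁻)·F = 0.3965 × 96500 = 38270 C.
t = Q/I = 38270 / 0.2030 A = 188500 s.

1.89 × 10⁵ s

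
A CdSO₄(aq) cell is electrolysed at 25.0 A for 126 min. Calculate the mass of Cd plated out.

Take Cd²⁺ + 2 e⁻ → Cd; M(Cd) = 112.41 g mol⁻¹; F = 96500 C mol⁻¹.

Q = I·t = 25.00 A × 7560.0 s = 189000 C.
n(e⁻) = Q/F = 189000 / 96500 = 1.959 mol.
Cd²⁺ + 2 e⁻ → Cd, so n(Cd) = n(e⁻)/2 = 0.9793 mol.
m = n·M = 0.9793 × 112.41 = 110 g.

110 g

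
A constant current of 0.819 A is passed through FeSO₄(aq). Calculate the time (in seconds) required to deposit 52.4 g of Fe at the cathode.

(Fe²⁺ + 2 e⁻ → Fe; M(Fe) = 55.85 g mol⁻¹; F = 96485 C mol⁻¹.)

n(Fe) = m/M = 52.4 / 55.85 = 0.9382 mol.
Each Fe atom requires 2 electrons, so n(e⁻) = 2 × 0.9382 = 1.876 mol.
Q = n(e⁻)·F = 1.876 × 96485 = 181000 C.
t = Q/I = 181000 / 0.8190 A = 221100 s.

2.21 × 10⁵ s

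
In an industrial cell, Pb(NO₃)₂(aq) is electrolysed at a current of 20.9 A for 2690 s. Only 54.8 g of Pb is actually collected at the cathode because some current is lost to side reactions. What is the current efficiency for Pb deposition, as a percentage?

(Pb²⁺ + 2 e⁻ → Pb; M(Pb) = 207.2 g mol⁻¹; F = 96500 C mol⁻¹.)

90.8 %

Q = I·t = 20.90 × 2690.0 = 56220 C; n(e⁻) = 56220/96500 = 0.5826 mol.
Theoretical n(Pb) = n(e⁻)/2 = 0.2913 mol, i.e. m_theo = 0.2913 × 207.2 = 60.36 g.
Efficiency = m_actual / m_theo = 54.8 / 60.36 = 90.8 %.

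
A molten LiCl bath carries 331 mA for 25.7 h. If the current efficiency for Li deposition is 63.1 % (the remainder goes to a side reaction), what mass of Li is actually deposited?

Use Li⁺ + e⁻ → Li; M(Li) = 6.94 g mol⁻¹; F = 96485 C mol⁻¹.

Q = I·t = 0.3310 × 92520 = 30620 C.
n(e⁻) = 30620/96485 = 0.3174 mol; theoretically n(Li) = 0.3174/1 = 0.3174 mol, m_theo = 2.203 g.
At 63.1 % efficiency, m_actual = 0.631 × 2.203 = 1.39 g.

1.39 g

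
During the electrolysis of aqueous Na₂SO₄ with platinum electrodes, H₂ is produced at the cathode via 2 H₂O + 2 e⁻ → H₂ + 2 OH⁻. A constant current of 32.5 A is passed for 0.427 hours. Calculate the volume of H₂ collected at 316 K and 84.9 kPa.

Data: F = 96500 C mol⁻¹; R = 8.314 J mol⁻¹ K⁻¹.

8.01 L

Q = I·t = 32.50 A × 1537.2 s = 49960 C.
n(e⁻) = Q/F = 49960 / 96500 = 0.5177 mol.
2 electrons are transferred per H₂ molecule, so n(H₂) = 0.5177 / 2 = 0.2589 mol.
V = nRT/P = (0.2589 × 8.314 × 316) / (84.9 × 10³ Pa) = 0.00801 m³ = 8.01 L.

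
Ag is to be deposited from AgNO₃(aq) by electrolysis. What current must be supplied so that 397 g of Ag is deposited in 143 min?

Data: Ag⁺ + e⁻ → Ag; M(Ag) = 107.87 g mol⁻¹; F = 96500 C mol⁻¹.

n(Ag) = 397 / 107.87 = 3.680 mol.
n(e⁻) = 1 × 3.680 = 3.680 mol.
Q = n(e⁻)·F = 3.680 × 96500 = 355200 C.
I = Q/t = 355200 / 8580.0 s = 41.4 A.

41.4 A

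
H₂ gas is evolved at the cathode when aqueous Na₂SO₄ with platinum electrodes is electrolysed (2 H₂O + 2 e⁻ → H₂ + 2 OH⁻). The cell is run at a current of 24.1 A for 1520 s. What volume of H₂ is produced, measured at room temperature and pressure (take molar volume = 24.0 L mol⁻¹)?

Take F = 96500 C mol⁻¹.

Q = I·t = 24.10 A × 1520.0 s = 36630 C.
n(e⁻) = Q/F = 36630 / 96500 = 0.3796 mol.
2 electrons are transferred per H₂ molecule, so n(H₂) = 0.3796 / 2 = 0.1898 mol.
V = n × V_m = 0.1898 × 24.0 = 4.56 L.

4.56 L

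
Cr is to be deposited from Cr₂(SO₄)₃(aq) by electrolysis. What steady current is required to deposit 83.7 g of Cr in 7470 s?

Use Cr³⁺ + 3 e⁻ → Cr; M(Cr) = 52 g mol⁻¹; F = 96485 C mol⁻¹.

62.4 A

n(Cr) = 83.7 / 52 = 1.610 mol.
n(e⁻) = 3 × 1.610 = 4.829 mol.
Q = n(e⁻)·F = 4.829 × 96485 = 465900 C.
I = Q/t = 465900 / 7470.0 s = 62.4 A.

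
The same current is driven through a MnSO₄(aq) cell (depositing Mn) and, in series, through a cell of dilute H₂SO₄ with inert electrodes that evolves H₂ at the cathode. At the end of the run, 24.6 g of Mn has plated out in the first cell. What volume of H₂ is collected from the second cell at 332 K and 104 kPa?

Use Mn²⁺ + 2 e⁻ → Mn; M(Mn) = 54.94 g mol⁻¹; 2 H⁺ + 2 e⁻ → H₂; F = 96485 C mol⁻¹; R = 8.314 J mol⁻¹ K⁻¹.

11.9 L

n(Mn) = 24.6 / 54.94 = 0.4478 mol, so n(e⁻) = 2 × 0.4478 = 0.8955 mol.
The cells are in series, so the same 0.8955 mol of electrons passes through the second cell.
2 H⁺ + 2 e⁻ → H₂ — 2 mol e⁻ per mol H₂, so n(H₂) = 0.8955/2 = 0.4478 mol.
V = nRT/P = (0.4478 × 8.314 × 332) / (104 × 10³) = 0.0119 m³ = 11.9 L.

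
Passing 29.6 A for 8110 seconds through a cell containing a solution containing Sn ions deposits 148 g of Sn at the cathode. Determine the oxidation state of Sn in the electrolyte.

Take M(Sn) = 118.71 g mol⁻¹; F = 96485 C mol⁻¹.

Q = I·t = 29.60 A × 8110.0 s = 240100 C, so n(e⁻) = 240100/96485 = 2.488 mol.
n(Sn) deposited = 148 / 118.71 = 1.247 mol.
Electrons per atom = n(e⁻)/n(Sn) = 2.488 / 1.247 = 2.00 ≈ 2, so the ion is Sn²⁺.

+2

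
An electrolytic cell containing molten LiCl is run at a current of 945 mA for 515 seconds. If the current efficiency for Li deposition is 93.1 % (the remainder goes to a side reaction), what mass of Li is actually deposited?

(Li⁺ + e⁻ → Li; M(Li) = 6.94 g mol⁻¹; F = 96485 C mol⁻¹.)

Q = I·t = 0.9450 × 515.00 = 486.7 C.
n(e⁻) = 486.7/96485 = 0.005044 mol; theoretically n(Li) = 0.005044/1 = 0.005044 mol, m_theo = 0.03501 g.
At 93.1 % efficiency, m_actual = 0.931 × 0.03501 = 0.0326 g.

0.0326 g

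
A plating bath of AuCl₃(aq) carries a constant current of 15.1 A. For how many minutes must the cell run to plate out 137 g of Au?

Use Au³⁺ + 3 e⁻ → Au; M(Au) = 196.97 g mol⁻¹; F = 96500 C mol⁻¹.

222 min

n(Au) = m/M = 137 / 196.97 = 0.6955 mol.
Each Au atom requires 3 electrons, so n(e⁻) = 3 × 0.6955 = 2.087 mol.
Q = n(e⁻)·F = 2.087 × 96500 = 201400 C.
t = Q/I = 201400 / 15.10 A = 13330 s = 222 min.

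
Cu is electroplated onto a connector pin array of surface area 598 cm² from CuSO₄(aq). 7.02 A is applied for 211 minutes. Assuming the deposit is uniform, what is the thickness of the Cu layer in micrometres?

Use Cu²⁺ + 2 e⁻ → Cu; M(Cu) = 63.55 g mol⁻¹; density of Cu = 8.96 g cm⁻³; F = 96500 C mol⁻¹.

54.6 μm

Q = I·t = 7.020 × 12660 = 88870 C; n(e⁻) = 0.9210 mol.
n(Cu) = n(e⁻)/2 = 0.4605 mol, so m = 0.4605 × 63.55 = 29.26 g.
Volume = m/ρ = 29.26 / 8.96 = 3.266 cm³.
Thickness = V/A = 3.266 / 598 = 0.00546 cm = 54.6 μm.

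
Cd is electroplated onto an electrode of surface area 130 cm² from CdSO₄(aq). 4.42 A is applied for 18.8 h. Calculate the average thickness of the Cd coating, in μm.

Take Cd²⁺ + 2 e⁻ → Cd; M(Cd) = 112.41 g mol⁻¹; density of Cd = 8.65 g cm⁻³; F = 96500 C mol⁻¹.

1550 μm

Q = I·t = 4.420 × 67680 = 299100 C; n(e⁻) = 3.100 mol.
n(Cd) = n(e⁻)/2 = 1.550 mol, so m = 1.550 × 112.41 = 174.2 g.
Volume = m/ρ = 174.2 / 8.65 = 20.14 cm³.
Thickness = V/A = 20.14 / 130 = 0.155 cm = 1550 μm.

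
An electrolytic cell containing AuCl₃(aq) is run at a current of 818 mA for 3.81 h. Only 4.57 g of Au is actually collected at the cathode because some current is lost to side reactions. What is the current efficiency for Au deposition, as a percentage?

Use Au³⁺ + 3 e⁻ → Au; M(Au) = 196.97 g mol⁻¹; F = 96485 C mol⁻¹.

59.9 %

Q = I·t = 0.8180 × 13716 = 11220 C; n(e⁻) = 11220/96485 = 0.1163 mol.
Theoretical n(Au) = n(e⁻)/3 = 0.03876 mol, i.e. m_theo = 0.03876 × 196.97 = 7.635 g.
Efficiency = m_actual / m_theo = 4.57 / 7.635 = 59.9 %.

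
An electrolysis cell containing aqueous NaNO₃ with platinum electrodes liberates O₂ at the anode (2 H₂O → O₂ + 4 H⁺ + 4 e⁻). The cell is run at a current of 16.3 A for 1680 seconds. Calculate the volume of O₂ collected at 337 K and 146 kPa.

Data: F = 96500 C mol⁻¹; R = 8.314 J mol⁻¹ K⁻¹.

1.36 L

Q = I·t = 16.30 A × 1680.0 s = 27380 C.
n(e⁻) = Q/F = 27380 / 96500 = 0.2838 mol.
4 electrons are transferred per O₂ molecule, so n(O₂) = 0.2838 / 4 = 0.07094 mol.
V = nRT/P = (0.07094 × 8.314 × 337) / (146 × 10³ Pa) = 0.00136 m³ = 1.36 L.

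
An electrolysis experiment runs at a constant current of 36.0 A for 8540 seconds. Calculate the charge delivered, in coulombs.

Q = I·t = 36.00 A × 8540.0 s = 3.07 × 10⁵ C.

3.07 × 10⁵ C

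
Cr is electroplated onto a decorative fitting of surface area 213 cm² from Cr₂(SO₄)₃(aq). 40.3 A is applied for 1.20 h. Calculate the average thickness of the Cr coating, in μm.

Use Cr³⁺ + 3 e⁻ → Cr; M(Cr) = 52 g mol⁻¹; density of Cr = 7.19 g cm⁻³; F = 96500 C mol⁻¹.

204 μm

Q = I·t = 40.30 × 4320.0 = 174100 C; n(e⁻) = 1.804 mol.
n(Cr) = n(e⁻)/3 = 0.6014 mol, so m = 0.6014 × 52 = 31.27 g.
Volume = m/ρ = 31.27 / 7.19 = 4.349 cm³.
Thickness = V/A = 4.349 / 213 = 0.0204 cm = 204 μm.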